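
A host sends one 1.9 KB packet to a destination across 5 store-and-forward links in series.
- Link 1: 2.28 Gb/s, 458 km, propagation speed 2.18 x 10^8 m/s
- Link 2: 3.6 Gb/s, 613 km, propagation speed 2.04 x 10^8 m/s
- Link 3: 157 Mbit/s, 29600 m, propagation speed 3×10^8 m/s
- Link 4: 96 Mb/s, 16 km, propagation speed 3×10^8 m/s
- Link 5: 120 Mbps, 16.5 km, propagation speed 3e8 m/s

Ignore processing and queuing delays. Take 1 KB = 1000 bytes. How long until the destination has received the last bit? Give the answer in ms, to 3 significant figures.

L = 15200 bits.
Transmission delays (L/R per hop): 0.00666667, 0.00422222, 0.0968153, 0.158333, 0.126667 ms; sum = 0.392704 ms.
Propagation delays (d/s per hop): 2.10092, 3.0049, 0.0986667, 0.0533333, 0.055 ms; sum = 5.31282 ms.
End-to-end = 5.71 ms.

5.71 ms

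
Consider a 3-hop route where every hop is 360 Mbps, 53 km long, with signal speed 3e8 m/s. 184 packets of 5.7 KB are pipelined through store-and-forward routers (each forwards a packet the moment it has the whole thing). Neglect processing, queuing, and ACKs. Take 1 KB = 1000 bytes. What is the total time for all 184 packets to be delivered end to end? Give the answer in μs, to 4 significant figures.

Per-hop transmission t_tx = L/R = 45600/360000000 = 126.667 μs.
Per-hop propagation t_prop = 53000/300000000 = 176.667 μs.
Pipeline fill: first packet needs 3·t_tx to clear all hops; remaining 183 packets each add one t_tx.
Total = (3+184-1)·t_tx + 3·t_prop = 186·126.667 + 3·176.667 = 24090 μs.

24090 μs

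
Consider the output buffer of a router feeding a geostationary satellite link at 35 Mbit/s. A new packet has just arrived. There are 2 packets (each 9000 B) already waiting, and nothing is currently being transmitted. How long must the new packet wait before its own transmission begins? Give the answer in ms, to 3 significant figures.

Each queued packet: L/R = 72000/35000000 = 2.05714 ms.
2 queued → 4.11429 ms.
Queuing delay = 4.11 ms.

4.11 ms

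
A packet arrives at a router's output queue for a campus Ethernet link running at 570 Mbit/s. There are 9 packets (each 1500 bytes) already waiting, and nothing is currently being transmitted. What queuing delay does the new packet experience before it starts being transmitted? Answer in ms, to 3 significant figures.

0.189 ms

Each queued packet: L/R = 12000/570000000 = 0.0210526 ms.
9 queued → 0.189474 ms.
Queuing delay = 0.189 ms.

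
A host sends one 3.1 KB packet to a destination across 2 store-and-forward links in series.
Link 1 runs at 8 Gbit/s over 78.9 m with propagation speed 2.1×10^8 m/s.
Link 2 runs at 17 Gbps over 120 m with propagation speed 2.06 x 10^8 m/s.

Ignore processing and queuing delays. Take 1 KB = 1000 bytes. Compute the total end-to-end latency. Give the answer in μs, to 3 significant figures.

L = 24800 bits.
Transmission delays (L/R per hop): 3.1, 1.45882 μs; sum = 4.55882 μs.
Propagation delays (d/s per hop): 0.375714, 0.582524 μs; sum = 0.958239 μs.
End-to-end = 5.52 μs.

5.52 μs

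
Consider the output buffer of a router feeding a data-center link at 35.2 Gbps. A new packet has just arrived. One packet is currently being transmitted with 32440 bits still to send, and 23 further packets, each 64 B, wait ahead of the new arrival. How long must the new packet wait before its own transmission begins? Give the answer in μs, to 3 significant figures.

Each queued packet: L/R = 512/35200000000 = 0.0145455 μs.
23 queued → 0.334545 μs.
Plus remaining 32440 bits of current packet: 0.921591 μs.
Queuing delay = 1.26 μs.

1.26 μs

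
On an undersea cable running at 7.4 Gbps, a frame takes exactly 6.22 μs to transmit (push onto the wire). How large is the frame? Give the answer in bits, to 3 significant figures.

L = R × t_tx = 7400000000 b/s × 6.22e-06 s = 46028 bits.

46000 bits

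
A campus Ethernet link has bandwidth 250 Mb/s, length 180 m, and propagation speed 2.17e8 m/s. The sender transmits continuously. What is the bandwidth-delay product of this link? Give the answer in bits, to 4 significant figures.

207.4 bits

Propagation delay = 180 / 217000000 = 8.29493e-07 s.
BDP = R × t_prop = 250000000 × 8.29493e-07 = 207.373 bits.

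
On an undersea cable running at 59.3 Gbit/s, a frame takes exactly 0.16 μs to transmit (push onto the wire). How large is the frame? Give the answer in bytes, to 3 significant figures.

1190 bytes

L = R × t_tx = 59300000000 b/s × 1.6e-07 s = 9488 bits.
In bytes: 9488 / 8 = 1190 bytes.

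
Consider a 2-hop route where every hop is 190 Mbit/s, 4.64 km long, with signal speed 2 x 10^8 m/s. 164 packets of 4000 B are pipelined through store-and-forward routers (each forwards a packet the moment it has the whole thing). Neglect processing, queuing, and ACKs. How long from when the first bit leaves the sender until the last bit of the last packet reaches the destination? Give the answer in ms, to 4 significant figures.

Per-hop transmission t_tx = L/R = 32000/190000000 = 0.168421 ms.
Per-hop propagation t_prop = 4640/200000000 = 0.0232 ms.
Pipeline fill: first packet needs 2·t_tx to clear all hops; remaining 163 packets each add one t_tx.
Total = (2+164-1)·t_tx + 2·t_prop = 165·0.168421 + 2·0.0232 = 27.84 ms.

27.84 ms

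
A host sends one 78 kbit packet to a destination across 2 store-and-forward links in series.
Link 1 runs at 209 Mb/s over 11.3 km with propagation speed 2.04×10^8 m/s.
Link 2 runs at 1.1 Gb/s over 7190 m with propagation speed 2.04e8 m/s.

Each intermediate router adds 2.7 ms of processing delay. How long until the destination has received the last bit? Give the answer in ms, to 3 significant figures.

3.23 ms

L = 78000 bits.
Transmission delays (L/R per hop): 0.373206, 0.0709091 ms; sum = 0.444115 ms.
Propagation delays (d/s per hop): 0.0553922, 0.0352451 ms; sum = 0.0906373 ms.
Processing at 1 router(s): 1 × 2.7 ms = 2.7 ms.
End-to-end = 3.23 ms.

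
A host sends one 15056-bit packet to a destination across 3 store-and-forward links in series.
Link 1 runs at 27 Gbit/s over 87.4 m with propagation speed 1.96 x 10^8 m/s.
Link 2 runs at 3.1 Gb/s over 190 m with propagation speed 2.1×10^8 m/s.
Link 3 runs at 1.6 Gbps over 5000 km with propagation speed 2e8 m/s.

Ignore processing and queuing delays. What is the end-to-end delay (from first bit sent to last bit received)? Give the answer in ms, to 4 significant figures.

25.02 ms

Transmission delays (L/R per hop): 0.00055763, 0.00485677, 0.00941 ms; sum = 0.0148244 ms.
Propagation delays (d/s per hop): 0.000445918, 0.000904762, 25 ms; sum = 25.0014 ms.
End-to-end = 25.02 ms.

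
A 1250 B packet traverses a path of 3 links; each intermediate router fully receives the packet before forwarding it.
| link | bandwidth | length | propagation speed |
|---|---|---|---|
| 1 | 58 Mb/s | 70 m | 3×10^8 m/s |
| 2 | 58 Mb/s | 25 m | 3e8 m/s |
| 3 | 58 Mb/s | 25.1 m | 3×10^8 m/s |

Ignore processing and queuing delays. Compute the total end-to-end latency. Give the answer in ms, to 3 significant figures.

L = 1250 × 8 = 10000 bits.
Transmission delay per hop = L/R = 10000/58000000 = 0.172414 ms; 3 hops → 0.517241 ms.
Propagation delays (d/s per hop): 0.000233333, 8.33333e-05, 8.36667e-05 ms; sum = 0.000400333 ms.
End-to-end = 0.518 ms.

0.518 ms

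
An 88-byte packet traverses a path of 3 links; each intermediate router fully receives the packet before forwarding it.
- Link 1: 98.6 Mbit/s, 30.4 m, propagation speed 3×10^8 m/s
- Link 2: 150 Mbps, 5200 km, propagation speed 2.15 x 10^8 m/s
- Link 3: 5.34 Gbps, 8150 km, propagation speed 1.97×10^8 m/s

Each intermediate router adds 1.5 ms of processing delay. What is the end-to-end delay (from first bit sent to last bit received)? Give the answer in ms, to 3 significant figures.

L = 88 × 8 = 704 bits.
Transmission delays (L/R per hop): 0.00713996, 0.00469333, 0.000131835 ms; sum = 0.0119651 ms.
Propagation delays (d/s per hop): 0.000101333, 24.186, 41.3706 ms; sum = 65.5567 ms.
Processing at 2 router(s): 2 × 1.5 ms = 3 ms.
End-to-end = 68.6 ms.

68.6 ms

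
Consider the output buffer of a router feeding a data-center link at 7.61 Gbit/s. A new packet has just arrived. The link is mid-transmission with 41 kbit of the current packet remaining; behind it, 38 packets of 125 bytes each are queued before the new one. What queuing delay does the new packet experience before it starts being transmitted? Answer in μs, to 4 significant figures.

10.38 μs

Each queued packet: L/R = 1000/7610000000 = 0.131406 μs.
38 queued → 4.99343 μs.
Plus remaining 41000 bits of current packet: 5.38765 μs.
Queuing delay = 10.38 μs.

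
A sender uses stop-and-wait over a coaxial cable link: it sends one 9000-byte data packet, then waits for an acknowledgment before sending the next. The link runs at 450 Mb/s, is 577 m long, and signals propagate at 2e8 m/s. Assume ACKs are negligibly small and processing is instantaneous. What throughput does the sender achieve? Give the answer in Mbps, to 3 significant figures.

t_tx = L/R = 72000/450000000 = 0.00016 s.
t_prop = 577/200000000 = 2.885e-06 s; RTT = 5.77e-06 s.
Cycle = t_tx + RTT = 0.00016577 s.
Throughput = L / cycle = 72000 / 0.00016577 = 434 Mbps.

434 Mbps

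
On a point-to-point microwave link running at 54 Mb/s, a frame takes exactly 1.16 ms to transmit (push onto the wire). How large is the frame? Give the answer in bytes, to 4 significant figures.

7830 bytes

L = R × t_tx = 54000000 b/s × 0.00116 s = 62640 bits.
In bytes: 62640 / 8 = 7830 bytes.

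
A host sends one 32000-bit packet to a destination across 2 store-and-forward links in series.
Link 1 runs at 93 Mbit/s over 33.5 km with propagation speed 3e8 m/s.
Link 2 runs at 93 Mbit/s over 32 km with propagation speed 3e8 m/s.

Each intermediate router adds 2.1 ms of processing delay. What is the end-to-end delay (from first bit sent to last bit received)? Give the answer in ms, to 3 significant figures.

3.01 ms

Transmission delay per hop = L/R = 32000/93000000 = 0.344086 ms; 2 hops → 0.688172 ms.
Propagation delays (d/s per hop): 0.111667, 0.106667 ms; sum = 0.218333 ms.
Processing at 1 router(s): 1 × 2.1 ms = 2.1 ms.
End-to-end = 3.01 ms.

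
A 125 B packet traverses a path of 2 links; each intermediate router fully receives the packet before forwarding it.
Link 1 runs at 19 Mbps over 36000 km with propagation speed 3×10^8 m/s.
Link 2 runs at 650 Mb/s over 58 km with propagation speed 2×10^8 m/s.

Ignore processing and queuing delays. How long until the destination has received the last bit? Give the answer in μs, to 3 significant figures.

120000 μs

L = 125 × 8 = 1000 bits.
Transmission delays (L/R per hop): 52.6316, 1.53846 μs; sum = 54.17 μs.
Propagation delays (d/s per hop): 120000, 290 μs; sum = 120290 μs.
End-to-end = 120000 μs.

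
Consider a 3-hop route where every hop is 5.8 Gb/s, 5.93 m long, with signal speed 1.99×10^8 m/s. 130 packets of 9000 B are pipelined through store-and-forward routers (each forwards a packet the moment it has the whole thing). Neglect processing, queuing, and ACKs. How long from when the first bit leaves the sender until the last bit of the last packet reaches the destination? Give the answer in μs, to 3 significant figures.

1640 μs

Per-hop transmission t_tx = L/R = 72000/5800000000 = 12.4138 μs.
Per-hop propagation t_prop = 5.93/199000000 = 0.029799 μs.
Pipeline fill: first packet needs 3·t_tx to clear all hops; remaining 129 packets each add one t_tx.
Total = (3+130-1)·t_tx + 3·t_prop = 132·12.4138 + 3·0.029799 = 1640 μs.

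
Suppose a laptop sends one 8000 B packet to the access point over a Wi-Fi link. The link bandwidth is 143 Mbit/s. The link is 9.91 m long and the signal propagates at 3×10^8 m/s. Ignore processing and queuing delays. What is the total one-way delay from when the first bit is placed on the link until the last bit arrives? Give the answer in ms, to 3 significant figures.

0.448 ms

L = 8000 × 8 = 64000 bits.
Transmission delay = L/R = 64000 / 143000000 = 0.447552 ms.
Propagation delay = d/s = 9.91 m / 300000000 m/s = 3.30333e-05 ms.
Total = 0.448 ms.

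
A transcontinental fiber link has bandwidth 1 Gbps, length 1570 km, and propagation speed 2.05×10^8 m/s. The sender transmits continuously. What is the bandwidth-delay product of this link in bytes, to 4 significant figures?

Propagation delay = 1570000 / 2.05e+08 = 0.00765854 s.
BDP = R × t_prop = 1000000000 × 0.00765854 = 7658540 bits.
In bytes: 7658540/8 = 957300 bytes.

957300 bytes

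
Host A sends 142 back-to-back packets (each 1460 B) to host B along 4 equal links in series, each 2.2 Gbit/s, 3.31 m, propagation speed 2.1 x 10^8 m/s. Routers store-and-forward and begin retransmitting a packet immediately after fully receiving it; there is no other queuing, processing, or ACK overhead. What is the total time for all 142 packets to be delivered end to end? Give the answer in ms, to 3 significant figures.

0.770 ms

Per-hop transmission t_tx = L/R = 11680/2200000000 = 0.00530909 ms.
Per-hop propagation t_prop = 3.31/210000000 = 1.57619e-05 ms.
Pipeline fill: first packet needs 4·t_tx to clear all hops; remaining 141 packets each add one t_tx.
Total = (4+142-1)·t_tx + 4·t_prop = 145·0.00530909 + 4·1.57619e-05 = 0.770 ms.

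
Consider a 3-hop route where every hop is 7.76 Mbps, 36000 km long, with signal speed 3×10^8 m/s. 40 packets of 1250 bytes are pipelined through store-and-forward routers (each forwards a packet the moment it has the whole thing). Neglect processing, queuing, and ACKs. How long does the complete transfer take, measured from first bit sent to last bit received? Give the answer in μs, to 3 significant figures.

Per-hop transmission t_tx = L/R = 10000/7760000 = 1288.66 μs.
Per-hop propagation t_prop = 36000000/300000000 = 120000 μs.
Pipeline fill: first packet needs 3·t_tx to clear all hops; remaining 39 packets each add one t_tx.
Total = (3+40-1)·t_tx + 3·t_prop = 42·1288.66 + 3·120000 = 414000 μs.

414000 μs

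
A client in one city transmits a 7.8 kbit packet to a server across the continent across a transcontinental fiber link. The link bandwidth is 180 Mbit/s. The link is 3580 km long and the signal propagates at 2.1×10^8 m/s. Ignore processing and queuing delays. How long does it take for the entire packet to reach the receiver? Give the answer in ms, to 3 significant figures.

L = 7800 bits.
Transmission delay = L/R = 7800 / 180000000 = 0.0433333 ms.
Propagation delay = d/s = 3580000 m / 210000000 m/s = 17.0476 ms.
Total = 17.1 ms.

17.1 ms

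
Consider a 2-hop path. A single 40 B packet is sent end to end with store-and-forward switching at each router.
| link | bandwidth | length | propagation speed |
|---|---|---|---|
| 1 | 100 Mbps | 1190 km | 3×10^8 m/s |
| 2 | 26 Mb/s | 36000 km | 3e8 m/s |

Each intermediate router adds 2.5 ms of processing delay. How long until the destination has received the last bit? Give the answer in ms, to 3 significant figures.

L = 40 × 8 = 320 bits.
Transmission delays (L/R per hop): 0.0032, 0.0123077 ms; sum = 0.0155077 ms.
Propagation delays (d/s per hop): 3.96667, 120 ms; sum = 123.967 ms.
Processing at 1 router(s): 1 × 2.5 ms = 2.5 ms.
End-to-end = 126 ms.

126 ms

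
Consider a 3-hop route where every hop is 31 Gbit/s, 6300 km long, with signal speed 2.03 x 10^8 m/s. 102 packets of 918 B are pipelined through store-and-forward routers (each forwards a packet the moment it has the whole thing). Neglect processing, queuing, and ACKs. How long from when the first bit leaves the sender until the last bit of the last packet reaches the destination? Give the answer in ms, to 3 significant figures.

93.1 ms

Per-hop transmission t_tx = L/R = 7344/31000000000 = 0.000236903 ms.
Per-hop propagation t_prop = 6300000/2.03e+08 = 31.0345 ms.
Pipeline fill: first packet needs 3·t_tx to clear all hops; remaining 101 packets each add one t_tx.
Total = (3+102-1)·t_tx + 3·t_prop = 104·0.000236903 + 3·31.0345 = 93.1 ms.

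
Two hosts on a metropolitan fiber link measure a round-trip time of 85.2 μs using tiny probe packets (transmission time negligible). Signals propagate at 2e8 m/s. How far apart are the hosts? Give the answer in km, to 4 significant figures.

8.520 km

One-way propagation = RTT/2 = 42.6 μs.
d = s × t = 200000000 × 4.26e-05 = 8.520 km.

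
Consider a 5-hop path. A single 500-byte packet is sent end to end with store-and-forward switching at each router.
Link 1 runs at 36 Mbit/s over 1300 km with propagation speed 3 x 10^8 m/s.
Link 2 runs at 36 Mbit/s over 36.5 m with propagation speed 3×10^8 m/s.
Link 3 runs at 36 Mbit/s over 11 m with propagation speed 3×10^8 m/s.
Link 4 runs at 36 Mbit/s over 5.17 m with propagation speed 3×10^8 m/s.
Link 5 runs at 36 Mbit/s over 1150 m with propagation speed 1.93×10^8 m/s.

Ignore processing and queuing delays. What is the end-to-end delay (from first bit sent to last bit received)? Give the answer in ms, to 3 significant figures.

4.90 ms

L = 500 × 8 = 4000 bits.
Transmission delay per hop = L/R = 4000/36000000 = 0.111111 ms; 5 hops → 0.555556 ms.
Propagation delays (d/s per hop): 4.33333, 0.000121667, 3.66667e-05, 1.72333e-05, 0.00595855 ms; sum = 4.33947 ms.
End-to-end = 4.90 ms.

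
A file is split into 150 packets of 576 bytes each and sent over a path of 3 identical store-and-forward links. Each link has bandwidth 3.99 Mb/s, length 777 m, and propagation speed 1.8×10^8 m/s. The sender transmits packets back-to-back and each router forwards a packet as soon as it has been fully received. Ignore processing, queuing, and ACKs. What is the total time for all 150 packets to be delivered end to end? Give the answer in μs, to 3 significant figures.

Per-hop transmission t_tx = L/R = 4608/3990000 = 1154.89 μs.
Per-hop propagation t_prop = 777/180000000 = 4.31667 μs.
Pipeline fill: first packet needs 3·t_tx to clear all hops; remaining 149 packets each add one t_tx.
Total = (3+150-1)·t_tx + 3·t_prop = 152·1154.89 + 3·4.31667 = 176000 μs.

176000 μs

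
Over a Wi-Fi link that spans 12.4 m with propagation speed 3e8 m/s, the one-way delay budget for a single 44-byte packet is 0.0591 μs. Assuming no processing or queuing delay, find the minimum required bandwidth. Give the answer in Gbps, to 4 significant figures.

19.81 Gbps

L = 352 bits.
Propagation delay = 12.4 / 300000000 = 0.0413333 μs.
Transmission budget = 0.0591 − 0.0413333 = 0.0177667 μs.
R ≥ L / t_tx = 352 bits / 1.77667e-08 s = 19.81 Gbps.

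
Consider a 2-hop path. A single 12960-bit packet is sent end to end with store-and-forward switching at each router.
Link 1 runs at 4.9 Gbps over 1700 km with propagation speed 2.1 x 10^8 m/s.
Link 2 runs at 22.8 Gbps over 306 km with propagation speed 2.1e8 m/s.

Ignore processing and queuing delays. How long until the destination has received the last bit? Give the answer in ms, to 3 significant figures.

9.56 ms

Transmission delays (L/R per hop): 0.0026449, 0.000568421 ms; sum = 0.00321332 ms.
Propagation delays (d/s per hop): 8.09524, 1.45714 ms; sum = 9.55238 ms.
End-to-end = 9.56 ms.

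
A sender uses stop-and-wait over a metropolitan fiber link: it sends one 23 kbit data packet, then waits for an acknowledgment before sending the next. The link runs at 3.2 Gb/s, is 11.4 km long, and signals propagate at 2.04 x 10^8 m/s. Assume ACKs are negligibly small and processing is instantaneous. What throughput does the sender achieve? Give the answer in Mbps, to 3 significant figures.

193 Mbps

t_tx = L/R = 23000/3200000000 = 7.1875e-06 s.
t_prop = 11400/204000000 = 5.58824e-05 s; RTT = 0.000111765 s.
Cycle = t_tx + RTT = 0.000118952 s.
Throughput = L / cycle = 23000 / 0.000118952 = 193 Mbps.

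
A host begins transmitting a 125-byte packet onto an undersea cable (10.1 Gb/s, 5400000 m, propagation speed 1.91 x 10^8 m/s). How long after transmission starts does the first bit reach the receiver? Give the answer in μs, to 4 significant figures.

First bit experiences only propagation delay: d/s = 5400000/191000000 = 28270 μs.

28270 μs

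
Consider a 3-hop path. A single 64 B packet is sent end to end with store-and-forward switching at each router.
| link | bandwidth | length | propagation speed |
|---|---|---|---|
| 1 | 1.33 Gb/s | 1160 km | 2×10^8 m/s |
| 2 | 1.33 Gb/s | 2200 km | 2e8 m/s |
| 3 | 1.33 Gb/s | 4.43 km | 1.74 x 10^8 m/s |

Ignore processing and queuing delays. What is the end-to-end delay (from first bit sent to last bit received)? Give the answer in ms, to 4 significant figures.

16.83 ms

L = 64 × 8 = 512 bits.
Transmission delay per hop = L/R = 512/1330000000 = 0.000384962 ms; 3 hops → 0.00115489 ms.
Propagation delays (d/s per hop): 5.8, 11, 0.0254598 ms; sum = 16.8255 ms.
End-to-end = 16.83 ms.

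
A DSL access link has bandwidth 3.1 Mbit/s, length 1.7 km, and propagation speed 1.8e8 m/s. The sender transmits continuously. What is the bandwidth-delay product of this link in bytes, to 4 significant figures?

3.660 bytes

Propagation delay = 1700 / 180000000 = 9.44444e-06 s.
BDP = R × t_prop = 3100000 × 9.44444e-06 = 29.2778 bits.
In bytes: 29.2778/8 = 3.660 bytes.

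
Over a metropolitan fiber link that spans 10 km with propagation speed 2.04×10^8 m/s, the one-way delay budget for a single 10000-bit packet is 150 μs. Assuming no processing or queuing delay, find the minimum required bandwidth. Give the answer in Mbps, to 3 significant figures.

Propagation delay = 10000 / 204000000 = 49.0196 μs.
Transmission budget = 150 − 49.0196 = 100.98 μs.
R ≥ L / t_tx = 10000 bits / 0.00010098 s = 99.0 Mbps.

99.0 Mbps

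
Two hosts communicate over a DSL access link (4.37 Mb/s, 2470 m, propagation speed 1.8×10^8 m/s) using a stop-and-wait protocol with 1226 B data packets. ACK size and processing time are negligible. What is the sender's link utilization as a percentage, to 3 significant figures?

t_tx = L/R = 9808/4370000 = 0.00224439 s.
t_prop = 2470/180000000 = 1.37222e-05 s; RTT = 2.74444e-05 s.
Cycle = t_tx + RTT = 0.00227184 s.
Utilization = t_tx / cycle = 0.00224439/0.00227184 = 98.8 %.

98.8 %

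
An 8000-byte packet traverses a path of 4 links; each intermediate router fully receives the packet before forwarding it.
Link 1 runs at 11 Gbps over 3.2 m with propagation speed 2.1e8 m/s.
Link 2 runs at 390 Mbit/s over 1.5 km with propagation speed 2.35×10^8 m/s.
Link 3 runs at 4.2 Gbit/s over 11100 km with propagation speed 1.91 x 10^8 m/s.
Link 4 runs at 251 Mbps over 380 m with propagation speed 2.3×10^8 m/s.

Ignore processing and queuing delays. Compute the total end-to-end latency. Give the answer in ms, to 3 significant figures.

58.6 ms

L = 8000 × 8 = 64000 bits.
Transmission delays (L/R per hop): 0.00581818, 0.164103, 0.0152381, 0.25498 ms; sum = 0.440139 ms.
Propagation delays (d/s per hop): 1.52381e-05, 0.00638298, 58.1152, 0.00165217 ms; sum = 58.1232 ms.
End-to-end = 58.6 ms.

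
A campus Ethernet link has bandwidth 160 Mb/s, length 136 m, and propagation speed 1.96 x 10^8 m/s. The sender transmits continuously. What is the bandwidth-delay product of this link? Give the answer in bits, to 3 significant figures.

111 bits

Propagation delay = 136 / 196000000 = 6.93878e-07 s.
BDP = R × t_prop = 160000000 × 6.93878e-07 = 111.02 bits.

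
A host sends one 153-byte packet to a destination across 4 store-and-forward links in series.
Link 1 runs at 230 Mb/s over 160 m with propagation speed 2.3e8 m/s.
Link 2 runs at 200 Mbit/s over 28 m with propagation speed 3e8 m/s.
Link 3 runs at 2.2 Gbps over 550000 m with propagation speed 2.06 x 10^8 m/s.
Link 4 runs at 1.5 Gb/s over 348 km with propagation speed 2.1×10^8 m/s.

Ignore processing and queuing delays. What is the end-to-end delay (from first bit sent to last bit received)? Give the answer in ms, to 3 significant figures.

L = 153 × 8 = 1224 bits.
Transmission delays (L/R per hop): 0.00532174, 0.00612, 0.000556364, 0.000816 ms; sum = 0.0128141 ms.
Propagation delays (d/s per hop): 0.000695652, 9.33333e-05, 2.6699, 1.65714 ms; sum = 4.32783 ms.
End-to-end = 4.34 ms.

4.34 ms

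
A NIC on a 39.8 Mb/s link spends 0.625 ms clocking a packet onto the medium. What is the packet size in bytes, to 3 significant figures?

3110 bytes

L = R × t_tx = 39800000 b/s × 0.000625 s = 24875 bits.
In bytes: 24875 / 8 = 3110 bytes.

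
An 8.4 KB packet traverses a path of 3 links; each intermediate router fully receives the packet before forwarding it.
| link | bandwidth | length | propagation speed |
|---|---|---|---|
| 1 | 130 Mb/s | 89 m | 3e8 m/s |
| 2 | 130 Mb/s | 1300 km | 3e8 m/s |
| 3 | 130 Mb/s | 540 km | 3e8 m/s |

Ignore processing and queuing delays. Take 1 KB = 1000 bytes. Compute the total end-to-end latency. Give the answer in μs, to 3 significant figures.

7680 μs

L = 67200 bits.
Transmission delay per hop = L/R = 67200/130000000 = 516.923 μs; 3 hops → 1550.77 μs.
Propagation delays (d/s per hop): 0.296667, 4333.33, 1800 μs; sum = 6133.63 μs.
End-to-end = 7680 μs.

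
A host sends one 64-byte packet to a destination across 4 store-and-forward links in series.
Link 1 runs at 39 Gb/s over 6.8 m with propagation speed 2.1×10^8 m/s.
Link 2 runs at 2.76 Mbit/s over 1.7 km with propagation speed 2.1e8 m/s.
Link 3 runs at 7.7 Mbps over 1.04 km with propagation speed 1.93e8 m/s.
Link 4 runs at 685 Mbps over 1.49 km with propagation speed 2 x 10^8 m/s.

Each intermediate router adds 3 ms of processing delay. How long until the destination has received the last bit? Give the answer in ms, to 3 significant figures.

L = 64 × 8 = 512 bits.
Transmission delays (L/R per hop): 1.31282e-05, 0.185507, 0.0664935, 0.000747445 ms; sum = 0.252761 ms.
Propagation delays (d/s per hop): 3.2381e-05, 0.00809524, 0.0053886, 0.00745 ms; sum = 0.0209662 ms.
Processing at 3 router(s): 3 × 3 ms = 9 ms.
End-to-end = 9.27 ms.

9.27 ms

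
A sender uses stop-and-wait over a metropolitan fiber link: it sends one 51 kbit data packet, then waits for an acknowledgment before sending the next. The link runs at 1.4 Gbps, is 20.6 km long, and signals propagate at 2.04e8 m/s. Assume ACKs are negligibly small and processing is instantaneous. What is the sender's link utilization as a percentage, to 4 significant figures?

15.28 %

t_tx = L/R = 51000/1400000000 = 3.64286e-05 s.
t_prop = 20600/204000000 = 0.00010098 s; RTT = 0.000201961 s.
Cycle = t_tx + RTT = 0.000238389 s.
Utilization = t_tx / cycle = 3.64286e-05/0.000238389 = 15.28 %.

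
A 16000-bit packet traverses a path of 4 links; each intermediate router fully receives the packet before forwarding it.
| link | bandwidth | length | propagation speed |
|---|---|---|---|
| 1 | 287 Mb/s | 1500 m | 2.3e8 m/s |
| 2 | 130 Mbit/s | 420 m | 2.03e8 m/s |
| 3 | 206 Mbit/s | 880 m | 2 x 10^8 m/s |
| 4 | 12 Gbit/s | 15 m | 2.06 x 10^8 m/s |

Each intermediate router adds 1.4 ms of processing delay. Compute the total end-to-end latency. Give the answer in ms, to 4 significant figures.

4.471 ms

Transmission delays (L/R per hop): 0.0557491, 0.123077, 0.0776699, 0.00133333 ms; sum = 0.257829 ms.
Propagation delays (d/s per hop): 0.00652174, 0.00206897, 0.0044, 7.28155e-05 ms; sum = 0.0130635 ms.
Processing at 3 router(s): 3 × 1.4 ms = 4.2 ms.
End-to-end = 4.471 ms.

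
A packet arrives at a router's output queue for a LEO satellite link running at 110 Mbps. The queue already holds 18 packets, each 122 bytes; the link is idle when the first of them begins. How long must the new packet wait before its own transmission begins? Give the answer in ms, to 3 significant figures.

0.160 ms

Each queued packet: L/R = 976/110000000 = 0.00887273 ms.
18 queued → 0.159709 ms.
Queuing delay = 0.160 ms.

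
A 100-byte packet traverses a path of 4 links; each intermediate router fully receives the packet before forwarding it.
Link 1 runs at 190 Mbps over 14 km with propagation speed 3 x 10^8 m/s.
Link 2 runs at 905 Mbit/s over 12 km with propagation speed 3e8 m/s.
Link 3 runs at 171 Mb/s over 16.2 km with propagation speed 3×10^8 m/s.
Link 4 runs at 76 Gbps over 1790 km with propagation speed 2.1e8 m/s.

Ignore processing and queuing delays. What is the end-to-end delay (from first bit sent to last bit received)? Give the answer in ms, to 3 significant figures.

L = 100 × 8 = 800 bits.
Transmission delays (L/R per hop): 0.00421053, 0.000883978, 0.00467836, 1.05263e-05 ms; sum = 0.00978339 ms.
Propagation delays (d/s per hop): 0.0466667, 0.04, 0.054, 8.52381 ms; sum = 8.66448 ms.
End-to-end = 8.67 ms.

8.67 ms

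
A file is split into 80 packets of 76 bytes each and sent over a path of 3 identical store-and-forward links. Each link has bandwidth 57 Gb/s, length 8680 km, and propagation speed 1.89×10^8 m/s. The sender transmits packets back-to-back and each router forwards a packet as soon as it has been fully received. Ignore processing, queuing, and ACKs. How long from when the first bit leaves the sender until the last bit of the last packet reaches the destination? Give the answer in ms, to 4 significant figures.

Per-hop transmission t_tx = L/R = 608/57000000000 = 1.06667e-05 ms.
Per-hop propagation t_prop = 8680000/189000000 = 45.9259 ms.
Pipeline fill: first packet needs 3·t_tx to clear all hops; remaining 79 packets each add one t_tx.
Total = (3+80-1)·t_tx + 3·t_prop = 82·1.06667e-05 + 3·45.9259 = 137.8 ms.

137.8 ms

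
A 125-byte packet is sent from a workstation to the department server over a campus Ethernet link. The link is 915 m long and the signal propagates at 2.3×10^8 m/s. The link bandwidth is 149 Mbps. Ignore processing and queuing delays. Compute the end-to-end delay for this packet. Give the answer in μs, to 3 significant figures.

10.7 μs

L = 125 × 8 = 1000 bits.
Transmission delay = L/R = 1000 / 149000000 = 6.71141 μs.
Propagation delay = d/s = 915 m / 2.3e+08 m/s = 3.97826 μs.
Total = 10.7 μs.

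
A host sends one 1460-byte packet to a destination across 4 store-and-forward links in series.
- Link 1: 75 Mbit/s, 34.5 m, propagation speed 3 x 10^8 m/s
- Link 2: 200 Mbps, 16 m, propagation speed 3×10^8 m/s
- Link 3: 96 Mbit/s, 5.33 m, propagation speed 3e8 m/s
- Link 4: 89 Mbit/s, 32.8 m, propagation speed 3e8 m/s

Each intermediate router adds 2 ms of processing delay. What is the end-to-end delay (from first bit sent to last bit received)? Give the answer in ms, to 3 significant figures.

6.47 ms

L = 1460 × 8 = 11680 bits.
Transmission delays (L/R per hop): 0.155733, 0.0584, 0.121667, 0.131236 ms; sum = 0.467036 ms.
Propagation delays (d/s per hop): 0.000115, 5.33333e-05, 1.77667e-05, 0.000109333 ms; sum = 0.000295433 ms.
Processing at 3 router(s): 3 × 2 ms = 6 ms.
End-to-end = 6.47 ms.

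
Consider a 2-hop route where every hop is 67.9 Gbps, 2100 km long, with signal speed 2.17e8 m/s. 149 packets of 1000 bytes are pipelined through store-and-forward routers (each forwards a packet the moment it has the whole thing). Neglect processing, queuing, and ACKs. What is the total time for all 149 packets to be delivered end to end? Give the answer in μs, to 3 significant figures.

19400 μs

Per-hop transmission t_tx = L/R = 8000/6.79e+10 = 0.11782 μs.
Per-hop propagation t_prop = 2100000/217000000 = 9677.42 μs.
Pipeline fill: first packet needs 2·t_tx to clear all hops; remaining 148 packets each add one t_tx.
Total = (2+149-1)·t_tx + 2·t_prop = 150·0.11782 + 2·9677.42 = 19400 μs.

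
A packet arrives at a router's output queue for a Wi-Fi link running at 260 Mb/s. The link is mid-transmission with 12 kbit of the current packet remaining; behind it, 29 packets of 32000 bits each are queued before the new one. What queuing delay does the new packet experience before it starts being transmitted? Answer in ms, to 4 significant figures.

3.615 ms

Each queued packet: L/R = 32000/260000000 = 0.123077 ms.
29 queued → 3.56923 ms.
Plus remaining 12000 bits of current packet: 0.0461538 ms.
Queuing delay = 3.615 ms.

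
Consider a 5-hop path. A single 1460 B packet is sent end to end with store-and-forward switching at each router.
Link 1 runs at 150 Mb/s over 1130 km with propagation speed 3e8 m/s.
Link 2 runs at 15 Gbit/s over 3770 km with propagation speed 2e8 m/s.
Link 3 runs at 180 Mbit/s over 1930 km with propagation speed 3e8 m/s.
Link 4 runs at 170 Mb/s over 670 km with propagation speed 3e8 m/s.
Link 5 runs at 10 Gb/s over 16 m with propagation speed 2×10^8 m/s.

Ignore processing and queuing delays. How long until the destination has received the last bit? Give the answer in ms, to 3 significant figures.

31.5 ms

L = 1460 × 8 = 11680 bits.
Transmission delays (L/R per hop): 0.0778667, 0.000778667, 0.0648889, 0.0687059, 0.001168 ms; sum = 0.213408 ms.
Propagation delays (d/s per hop): 3.76667, 18.85, 6.43333, 2.23333, 8e-05 ms; sum = 31.2834 ms.
End-to-end = 31.5 ms.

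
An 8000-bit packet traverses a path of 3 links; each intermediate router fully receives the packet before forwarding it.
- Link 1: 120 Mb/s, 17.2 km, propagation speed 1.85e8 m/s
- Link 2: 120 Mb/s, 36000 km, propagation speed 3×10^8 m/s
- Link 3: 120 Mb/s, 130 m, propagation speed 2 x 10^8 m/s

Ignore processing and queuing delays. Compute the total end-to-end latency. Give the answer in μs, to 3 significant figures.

120000 μs

Transmission delay per hop = L/R = 8000/120000000 = 66.6667 μs; 3 hops → 200 μs.
Propagation delays (d/s per hop): 92.973, 120000, 0.65 μs; sum = 120094 μs.
End-to-end = 120000 μs.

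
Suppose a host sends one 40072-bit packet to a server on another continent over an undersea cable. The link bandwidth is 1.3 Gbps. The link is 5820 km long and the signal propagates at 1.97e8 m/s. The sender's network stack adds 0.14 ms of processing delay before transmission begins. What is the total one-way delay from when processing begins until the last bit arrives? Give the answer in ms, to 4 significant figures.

Transmission delay = L/R = 40072 / 1300000000 = 0.0308246 ms.
Propagation delay = d/s = 5820000 m / 197000000 m/s = 29.5431 ms.
Plus processing delay 0.14 ms = 0.14 ms.
Total = 29.71 ms.

29.71 ms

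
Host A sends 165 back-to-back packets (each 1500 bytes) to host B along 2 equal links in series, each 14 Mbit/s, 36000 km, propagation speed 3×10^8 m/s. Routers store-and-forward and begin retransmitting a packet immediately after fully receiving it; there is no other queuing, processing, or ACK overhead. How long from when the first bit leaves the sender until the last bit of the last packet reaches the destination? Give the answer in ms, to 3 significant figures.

Per-hop transmission t_tx = L/R = 12000/14000000 = 0.857143 ms.
Per-hop propagation t_prop = 36000000/300000000 = 120 ms.
Pipeline fill: first packet needs 2·t_tx to clear all hops; remaining 164 packets each add one t_tx.
Total = (2+165-1)·t_tx + 2·t_prop = 166·0.857143 + 2·120 = 382 ms.

382 ms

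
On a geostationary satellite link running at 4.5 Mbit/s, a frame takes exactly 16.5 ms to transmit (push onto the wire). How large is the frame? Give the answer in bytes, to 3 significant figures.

L = R × t_tx = 4500000 b/s × 0.0165 s = 74250 bits.
In bytes: 74250 / 8 = 9280 bytes.

9280 bytes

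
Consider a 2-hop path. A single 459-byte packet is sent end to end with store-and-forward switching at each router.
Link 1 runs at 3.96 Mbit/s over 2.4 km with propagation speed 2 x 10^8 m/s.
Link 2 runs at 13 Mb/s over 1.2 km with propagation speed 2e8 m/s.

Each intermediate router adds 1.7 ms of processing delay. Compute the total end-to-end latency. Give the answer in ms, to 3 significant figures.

L = 459 × 8 = 3672 bits.
Transmission delays (L/R per hop): 0.927273, 0.282462 ms; sum = 1.20973 ms.
Propagation delays (d/s per hop): 0.012, 0.006 ms; sum = 0.018 ms.
Processing at 1 router(s): 1 × 1.7 ms = 1.7 ms.
End-to-end = 2.93 ms.

2.93 ms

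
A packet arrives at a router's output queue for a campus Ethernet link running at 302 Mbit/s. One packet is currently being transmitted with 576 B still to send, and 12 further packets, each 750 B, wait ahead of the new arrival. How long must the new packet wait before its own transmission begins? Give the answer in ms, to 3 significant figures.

0.254 ms

Each queued packet: L/R = 6000/302000000 = 0.0198675 ms.
12 queued → 0.238411 ms.
Plus remaining 4608 bits of current packet: 0.0152583 ms.
Queuing delay = 0.254 ms.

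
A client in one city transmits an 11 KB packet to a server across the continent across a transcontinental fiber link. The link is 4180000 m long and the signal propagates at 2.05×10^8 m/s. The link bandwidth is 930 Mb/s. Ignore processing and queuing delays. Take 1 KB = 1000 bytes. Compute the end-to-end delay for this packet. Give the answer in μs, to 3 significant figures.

20500 μs

L = 88000 bits.
Transmission delay = L/R = 88000 / 930000000 = 94.6237 μs.
Propagation delay = d/s = 4180000 m / 2.05e+08 m/s = 20390.2 μs.
Total = 20500 μs.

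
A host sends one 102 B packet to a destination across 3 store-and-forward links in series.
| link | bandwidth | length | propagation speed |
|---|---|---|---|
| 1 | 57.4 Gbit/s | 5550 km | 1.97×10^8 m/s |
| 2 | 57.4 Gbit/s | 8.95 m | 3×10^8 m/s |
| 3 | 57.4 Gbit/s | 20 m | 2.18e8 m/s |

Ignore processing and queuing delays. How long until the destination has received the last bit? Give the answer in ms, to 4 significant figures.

L = 102 × 8 = 816 bits.
Transmission delay per hop = L/R = 816/57400000000 = 1.4216e-05 ms; 3 hops → 4.26481e-05 ms.
Propagation delays (d/s per hop): 28.1726, 2.98333e-05, 9.17431e-05 ms; sum = 28.1727 ms.
End-to-end = 28.17 ms.

28.17 ms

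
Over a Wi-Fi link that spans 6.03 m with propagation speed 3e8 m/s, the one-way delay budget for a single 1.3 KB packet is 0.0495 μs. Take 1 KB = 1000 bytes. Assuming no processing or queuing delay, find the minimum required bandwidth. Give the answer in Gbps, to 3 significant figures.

354 Gbps

L = 10400 bits.
Propagation delay = 6.03 / 300000000 = 0.0201 μs.
Transmission budget = 0.0495 − 0.0201 = 0.0294 μs.
R ≥ L / t_tx = 10400 bits / 2.94e-08 s = 354 Gbps.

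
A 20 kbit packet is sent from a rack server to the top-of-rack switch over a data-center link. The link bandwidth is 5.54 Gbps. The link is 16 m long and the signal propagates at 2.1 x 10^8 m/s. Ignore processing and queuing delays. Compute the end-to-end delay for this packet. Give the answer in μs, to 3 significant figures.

L = 20000 bits.
Transmission delay = L/R = 20000 / 5540000000 = 3.61011 μs.
Propagation delay = d/s = 16 m / 210000000 m/s = 0.0761905 μs.
Total = 3.69 μs.

3.69 μs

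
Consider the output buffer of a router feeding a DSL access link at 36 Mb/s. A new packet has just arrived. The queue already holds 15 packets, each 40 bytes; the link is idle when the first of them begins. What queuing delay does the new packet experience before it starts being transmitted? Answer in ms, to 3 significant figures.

Each queued packet: L/R = 320/36000000 = 0.00888889 ms.
15 queued → 0.133333 ms.
Queuing delay = 0.133 ms.

0.133 ms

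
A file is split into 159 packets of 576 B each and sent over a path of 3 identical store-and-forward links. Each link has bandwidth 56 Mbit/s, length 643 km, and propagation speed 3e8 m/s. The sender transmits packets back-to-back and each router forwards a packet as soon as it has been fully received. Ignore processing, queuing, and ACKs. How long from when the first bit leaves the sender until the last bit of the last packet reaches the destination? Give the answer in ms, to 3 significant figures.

Per-hop transmission t_tx = L/R = 4608/56000000 = 0.0822857 ms.
Per-hop propagation t_prop = 643000/300000000 = 2.14333 ms.
Pipeline fill: first packet needs 3·t_tx to clear all hops; remaining 158 packets each add one t_tx.
Total = (3+159-1)·t_tx + 3·t_prop = 161·0.0822857 + 3·2.14333 = 19.7 ms.

19.7 ms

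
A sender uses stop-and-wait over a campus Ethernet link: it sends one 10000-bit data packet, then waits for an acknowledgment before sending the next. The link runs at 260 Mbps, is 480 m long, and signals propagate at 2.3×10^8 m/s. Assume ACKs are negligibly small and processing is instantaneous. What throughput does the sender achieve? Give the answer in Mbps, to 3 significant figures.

t_tx = L/R = 10000/260000000 = 3.84615e-05 s.
t_prop = 480/2.3e+08 = 2.08696e-06 s; RTT = 4.17391e-06 s.
Cycle = t_tx + RTT = 4.26355e-05 s.
Throughput = L / cycle = 10000 / 4.26355e-05 = 235 Mbps.

235 Mbps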